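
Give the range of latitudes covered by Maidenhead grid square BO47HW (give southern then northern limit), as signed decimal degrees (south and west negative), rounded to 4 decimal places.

57.9167, 57.9583

Field B=1, O=14: +1·20° lon, +14·10° lat → SW at lon -160°, lat 50°.
Square 4, 7: +4·2° lon, +7·1° lat → SW at lon -152°, lat 57°.
Subsquare h=7, w=22: +7·0.0833333° lon, +22·0.0416667° lat → SW at lon -151.417°, lat 57.9167°.
Cell spans 0.0833333° lon × 0.0416667° lat.
south 57.9167, north 57.9583.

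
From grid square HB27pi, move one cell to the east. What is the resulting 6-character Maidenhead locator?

HB27qi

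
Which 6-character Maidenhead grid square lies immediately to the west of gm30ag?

GM20xg

Longitude subsquare a = 0; −1 → -1, wraps to 23 = x, carry into square.
Longitude square 3; −1 → 2.
The latitude characters are unchanged.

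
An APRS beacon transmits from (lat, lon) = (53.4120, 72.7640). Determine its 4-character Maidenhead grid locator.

MO63

Offset from 180°W / 90°S: lon 252.76°, lat 143.41°.
Field (20°×10°, letters A–R): 252.76/20 → 12 → M, 143.41/10 → 14 → O; chars MO.
Square (2°×1°, digits 0–9): 12.76/2 → 6, 3.41/1 → 3; chars 63.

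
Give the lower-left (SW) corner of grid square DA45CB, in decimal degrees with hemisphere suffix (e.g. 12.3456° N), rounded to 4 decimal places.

Field D=3, A=0: +3·20° lon, +0·10° lat → SW at lon -120°, lat -90°.
Square 4, 5: +4·2° lon, +5·1° lat → SW at lon -112°, lat -85°.
Subsquare c=2, b=1: +2·0.0833333° lon, +1·0.0416667° lat → SW at lon -111.833°, lat -84.9583°.
latitude 84.9583° S, longitude 111.8333° W.

84.9583° S, 111.8333° W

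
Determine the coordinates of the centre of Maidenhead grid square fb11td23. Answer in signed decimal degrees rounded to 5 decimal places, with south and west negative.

Field F=5, B=1: +5·20° lon, +1·10° lat → SW at lon -80°, lat -80°.
Square 1, 1: +1·2° lon, +1·1° lat → SW at lon -78°, lat -79°.
Subsquare t=19, d=3: +19·0.0833333° lon, +3·0.0416667° lat → SW at lon -76.4167°, lat -78.875°.
Extended square 2, 3: +2·0.00833333° lon, +3·0.00416667° lat → SW at lon -76.4°, lat -78.8625°.
Cell spans 0.00833333° lon × 0.00416667° lat. Centre is SW corner plus half of each.
latitude -78.86042, longitude -76.39583.

-78.86042, -76.39583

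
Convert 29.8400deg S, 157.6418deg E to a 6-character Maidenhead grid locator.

QG80td

Add 180° to longitude and 90° to latitude: 337.6418, 60.1600.
Field: lon ⌊337.6418/20⌋ = 16 → Q; lat ⌊60.1600/10⌋ = 6 → G.
Square: lon ⌊17.6418/2⌋ = 8; lat ⌊0.1600/1⌋ = 0.
Subsquare: lon ⌊1.6418/0.0833333⌋ = 19 → t; lat ⌊0.1600/0.0416667⌋ = 3 → d.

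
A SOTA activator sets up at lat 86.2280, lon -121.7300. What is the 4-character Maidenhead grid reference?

Add 180° to longitude and 90° to latitude: 58.27, 176.23.
Field (20°×10°, letters A–R): lon ⌊58.27/20⌋ = 2 → C; lat ⌊176.23/10⌋ = 17 → R.
Square (2°×1°, digits 0–9): lon ⌊18.27/2⌋ = 9; lat ⌊6.23/1⌋ = 6.

CR96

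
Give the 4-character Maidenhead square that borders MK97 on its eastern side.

NK07

Longitude square 9; +1 → 10, wraps to 0, carry into field.
Longitude field M = 12; +1 → 13 = N.
The latitude characters are unchanged.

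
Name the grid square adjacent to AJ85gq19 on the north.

Latitude extended square 9; +1 → 10, wraps to 0, carry into subsquare.
Latitude subsquare q = 16; +1 → 17 = r.
The longitude characters are unchanged.

AJ85gr10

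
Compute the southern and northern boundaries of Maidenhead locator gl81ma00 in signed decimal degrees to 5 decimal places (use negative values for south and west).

Field G=6, L=11: +6·20° lon, +11·10° lat → SW at lon -60°, lat 20°.
Square 8, 1: +8·2° lon, +1·1° lat → SW at lon -44°, lat 21°.
Subsquare m=12, a=0: +12·0.0833333° lon, +0·0.0416667° lat → SW at lon -43°, lat 21°.
Extended square 0, 0: +0·0.00833333° lon, +0·0.00416667° lat → SW at lon -43°, lat 21°.
Cell spans 0.00833333° lon × 0.00416667° lat.
south 21.00000, north 21.00417.

21.00000, 21.00417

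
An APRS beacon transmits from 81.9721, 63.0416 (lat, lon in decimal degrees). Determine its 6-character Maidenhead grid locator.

Add 180° to longitude and 90° to latitude: 243.0416, 171.9721.
Field (20°×10°, letters A–R): 243.0416/20 → 12 → M, 171.9721/10 → 17 → R; chars MR.
Square (2°×1°, digits 0–9): 3.0416/2 → 1, 1.9721/1 → 1; chars 11.
Subsquare (5′×2.5′, letters a–x): 1.0416/0.0833333 → 12 → m, 0.9721/0.0416667 → 23 → x; chars mx.

MR11mx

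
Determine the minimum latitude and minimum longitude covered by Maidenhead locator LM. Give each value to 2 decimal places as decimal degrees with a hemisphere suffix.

30.00° N, 40.00° E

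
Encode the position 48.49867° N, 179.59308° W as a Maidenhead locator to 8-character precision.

AN08el89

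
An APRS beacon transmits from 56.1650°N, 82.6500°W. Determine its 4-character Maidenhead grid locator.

Offset from 180°W / 90°S: lon 97.35°, lat 146.16°.
Field: lon ⌊97.35/20⌋ = 4 → E; lat ⌊146.16/10⌋ = 14 → O.
Square: lon ⌊17.35/2⌋ = 8; lat ⌊6.16/1⌋ = 6.

EO86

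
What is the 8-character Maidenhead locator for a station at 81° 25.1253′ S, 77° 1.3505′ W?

Shift to the Maidenhead origin (180°W, 90°S): lon 102.97749, lat 8.58124.
Field: 102.97749/20 → 5 → F, 8.58124/10 → 0 → A; chars FA.
Square: 2.97749/2 → 1, 8.58124/1 → 8; chars 18.
Subsquare: 0.97749/0.0833333 → 11 → l, 0.58124/0.0416667 → 13 → n; chars ln.
Extended square: 0.06082/0.00833333 → 7, 0.03958/0.00416667 → 9; chars 79.

FA18ln79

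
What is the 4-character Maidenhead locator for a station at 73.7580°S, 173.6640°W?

Add 180° to longitude and 90° to latitude: 6.34, 16.24.
Field: 6.34/20 → 0 → A, 16.24/10 → 1 → B; chars AB.
Square: 6.34/2 → 3, 6.24/1 → 6; chars 36.

AB36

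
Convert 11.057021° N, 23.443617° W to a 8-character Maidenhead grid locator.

HK81gb63

Shift to the Maidenhead origin (180°W, 90°S): lon 156.55638, lat 101.05702.
Field: 156.55638/20 → 7 → H, 101.05702/10 → 10 → K; chars HK.
Square: 16.55638/2 → 8, 1.05702/1 → 1; chars 81.
Subsquare: 0.55638/0.0833333 → 6 → g, 0.05702/0.0416667 → 1 → b; chars gb.
Extended square: 0.05638/0.00833333 → 6, 0.01535/0.00416667 → 3; chars 63.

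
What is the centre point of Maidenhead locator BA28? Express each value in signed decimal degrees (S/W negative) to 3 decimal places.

-81.500, -155.000

Field B=1, A=0: +1·20° lon, +0·10° lat → SW at lon -160°, lat -90°.
Square 2, 8: +2·2° lon, +8·1° lat → SW at lon -156°, lat -82°.
Cell spans 2° lon × 1° lat. Centre is SW corner plus half of each.
latitude -81.500, longitude -155.000.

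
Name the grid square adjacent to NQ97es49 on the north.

Latitude extended square 9; +1 → 10, wraps to 0, carry into subsquare.
Latitude subsquare s = 18; +1 → 19 = t.
The longitude characters are unchanged.

NQ97et40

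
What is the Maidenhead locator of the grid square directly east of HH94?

IH04

Longitude square 9; +1 → 10, wraps to 0, carry into field.
Longitude field H = 7; +1 → 8 = I.
The latitude characters are unchanged.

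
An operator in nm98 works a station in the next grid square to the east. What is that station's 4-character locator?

OM08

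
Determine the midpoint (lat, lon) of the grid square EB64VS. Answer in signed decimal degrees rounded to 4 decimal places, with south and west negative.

Field E=4, B=1: +4·20° lon, +1·10° lat → SW at lon -100°, lat -80°.
Square 6, 4: +6·2° lon, +4·1° lat → SW at lon -88°, lat -76°.
Subsquare v=21, s=18: +21·0.0833333° lon, +18·0.0416667° lat → SW at lon -86.25°, lat -75.25°.
Cell spans 0.0833333° lon × 0.0416667° lat. Centre is SW corner plus half of each.
latitude -75.2292, longitude -86.2083.

-75.2292, -86.2083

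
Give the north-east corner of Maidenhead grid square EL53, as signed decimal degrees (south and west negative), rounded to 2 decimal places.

Field E=4, L=11: +4·20° lon, +11·10° lat → SW at lon -100°, lat 20°.
Square 5, 3: +5·2° lon, +3·1° lat → SW at lon -90°, lat 23°.
Cell spans 2° lon × 1° lat. NE corner is SW corner plus one full cell.
latitude 24.00, longitude -88.00.

24.00, -88.00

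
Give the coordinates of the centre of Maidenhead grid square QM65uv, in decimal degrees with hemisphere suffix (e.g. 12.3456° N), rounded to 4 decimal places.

35.8958° N, 153.7083° E

Field Q=16, M=12: +16·20° lon, +12·10° lat → SW at lon 140°, lat 30°.
Square 6, 5: +6·2° lon, +5·1° lat → SW at lon 152°, lat 35°.
Subsquare u=20, v=21: +20·0.0833333° lon, +21·0.0416667° lat → SW at lon 153.667°, lat 35.875°.
Cell spans 0.0833333° lon × 0.0416667° lat. Centre is SW corner plus half of each.
latitude 35.8958° N, longitude 153.7083° E.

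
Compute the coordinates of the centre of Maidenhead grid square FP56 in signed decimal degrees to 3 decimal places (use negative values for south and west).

66.500, -69.000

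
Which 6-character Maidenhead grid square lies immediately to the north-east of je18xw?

JE28ax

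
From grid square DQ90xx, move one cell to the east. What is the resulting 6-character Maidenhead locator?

EQ00ax

Longitude subsquare x = 23; +1 → 24, wraps to 0 = a, carry into square.
Longitude square 9; +1 → 10, wraps to 0, carry into field.
Longitude field D = 3; +1 → 4 = E.
The latitude characters are unchanged.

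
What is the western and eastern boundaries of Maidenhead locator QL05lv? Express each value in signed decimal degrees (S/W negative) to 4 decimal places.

Field Q=16, L=11: +16·20° lon, +11·10° lat → SW at lon 140°, lat 20°.
Square 0, 5: +0·2° lon, +5·1° lat → SW at lon 140°, lat 25°.
Subsquare l=11, v=21: +11·0.0833333° lon, +21·0.0416667° lat → SW at lon 140.917°, lat 25.875°.
Cell spans 0.0833333° lon × 0.0416667° lat.
west 140.9167, east 141.0000.

140.9167, 141.0000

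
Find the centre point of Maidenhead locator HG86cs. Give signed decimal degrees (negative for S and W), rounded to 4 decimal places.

-23.2292, -23.7917

Field H=7, G=6: +7·20° lon, +6·10° lat → SW at lon -40°, lat -30°.
Square 8, 6: +8·2° lon, +6·1° lat → SW at lon -24°, lat -24°.
Subsquare c=2, s=18: +2·0.0833333° lon, +18·0.0416667° lat → SW at lon -23.8333°, lat -23.25°.
Cell spans 0.0833333° lon × 0.0416667° lat. Centre is SW corner plus half of each.
latitude -23.2292, longitude -23.7917.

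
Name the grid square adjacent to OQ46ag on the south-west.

Longitude subsquare a = 0; −1 → -1, wraps to 23 = x, carry into square.
Longitude square 4; −1 → 3.
Latitude subsquare g = 6; −1 → 5 = f.

OQ36xf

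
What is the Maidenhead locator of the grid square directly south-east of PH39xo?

PH49an

Longitude subsquare x = 23; +1 → 24, wraps to 0 = a, carry into square.
Longitude square 3; +1 → 4.
Latitude subsquare o = 14; −1 → 13 = n.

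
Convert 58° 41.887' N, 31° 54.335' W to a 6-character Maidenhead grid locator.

Offset from 180°W / 90°S: lon 148.0944°, lat 148.6981°.
Field: 148.0944/20 → 7 → H, 148.6981/10 → 14 → O; chars HO.
Square: 8.0944/2 → 4, 8.6981/1 → 8; chars 48.
Subsquare: 0.0944/0.0833333 → 1 → b, 0.6981/0.0416667 → 16 → q; chars bq.

HO48bq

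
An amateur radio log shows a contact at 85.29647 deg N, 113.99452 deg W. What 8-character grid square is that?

DR35ah01

Shift to the Maidenhead origin (180°W, 90°S): lon 66.00548, lat 175.29647.
Field: 66.00548/20 → 3 → D, 175.29647/10 → 17 → R; chars DR.
Square: 6.00548/2 → 3, 5.29647/1 → 5; chars 35.
Subsquare: 0.00548/0.0833333 → 0 → a, 0.29647/0.0416667 → 7 → h; chars ah.
Extended square: 0.00548/0.00833333 → 0, 0.00480/0.00416667 → 1; chars 01.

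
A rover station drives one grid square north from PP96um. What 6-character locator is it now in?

Latitude subsquare m = 12; +1 → 13 = n.
The longitude characters are unchanged.

PP96un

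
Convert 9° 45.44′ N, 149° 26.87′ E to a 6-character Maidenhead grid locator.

QJ49rs

Shift to the Maidenhead origin (180°W, 90°S): lon 329.4478, lat 99.7573.
Field: lon ⌊329.4478/20⌋ = 16 → Q; lat ⌊99.7573/10⌋ = 9 → J.
Square: lon ⌊9.4478/2⌋ = 4; lat ⌊9.7573/1⌋ = 9.
Subsquare: lon ⌊1.4478/0.0833333⌋ = 17 → r; lat ⌊0.7573/0.0416667⌋ = 18 → s.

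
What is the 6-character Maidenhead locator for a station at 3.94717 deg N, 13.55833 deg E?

Add 180° to longitude and 90° to latitude: 193.5583, 93.9472.
Field: 193.5583/20 → 9 → J, 93.9472/10 → 9 → J; chars JJ.
Square: 13.5583/2 → 6, 3.9472/1 → 3; chars 63.
Subsquare: 1.5583/0.0833333 → 18 → s, 0.9472/0.0416667 → 22 → w; chars sw.

JJ63sw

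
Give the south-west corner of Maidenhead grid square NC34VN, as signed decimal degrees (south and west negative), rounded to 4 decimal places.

Field N=13, C=2: +13·20° lon, +2·10° lat → SW at lon 80°, lat -70°.
Square 3, 4: +3·2° lon, +4·1° lat → SW at lon 86°, lat -66°.
Subsquare v=21, n=13: +21·0.0833333° lon, +13·0.0416667° lat → SW at lon 87.75°, lat -65.4583°.
latitude -65.4583, longitude 87.7500.

-65.4583, 87.7500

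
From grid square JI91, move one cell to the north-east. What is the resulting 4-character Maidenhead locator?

KI02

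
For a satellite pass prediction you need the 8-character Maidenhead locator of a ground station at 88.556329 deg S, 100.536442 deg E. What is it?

OA01gk46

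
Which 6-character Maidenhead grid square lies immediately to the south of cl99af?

Latitude subsquare f = 5; −1 → 4 = e.
The longitude characters are unchanged.

CL99ae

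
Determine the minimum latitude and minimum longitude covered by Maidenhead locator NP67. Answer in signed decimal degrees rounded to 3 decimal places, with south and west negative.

67.000, 92.000

Field N=13, P=15: +13·20° lon, +15·10° lat → SW at lon 80°, lat 60°.
Square 6, 7: +6·2° lon, +7·1° lat → SW at lon 92°, lat 67°.
latitude 67.000, longitude 92.000.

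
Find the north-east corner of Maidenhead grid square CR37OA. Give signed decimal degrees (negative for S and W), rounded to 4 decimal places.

87.0417, -132.7500

Field C=2, R=17: +2·20° lon, +17·10° lat → SW at lon -140°, lat 80°.
Square 3, 7: +3·2° lon, +7·1° lat → SW at lon -134°, lat 87°.
Subsquare o=14, a=0: +14·0.0833333° lon, +0·0.0416667° lat → SW at lon -132.833°, lat 87°.
Cell spans 0.0833333° lon × 0.0416667° lat. NE corner is SW corner plus one full cell.
latitude 87.0417, longitude -132.7500.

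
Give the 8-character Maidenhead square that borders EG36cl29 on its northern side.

EG36cm20

Latitude extended square 9; +1 → 10, wraps to 0, carry into subsquare.
Latitude subsquare l = 11; +1 → 12 = m.
The longitude characters are unchanged.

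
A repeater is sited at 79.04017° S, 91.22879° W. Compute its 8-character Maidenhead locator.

EB40jx20

Offset from 180°W / 90°S: lon 88.77121°, lat 10.95983°.
Field (20°×10°, letters A–R): 88.77121/20 → 4 → E, 10.95983/10 → 1 → B; chars EB.
Square (2°×1°, digits 0–9): 8.77121/2 → 4, 0.95983/1 → 0; chars 40.
Subsquare (5′×2.5′, letters a–x): 0.77121/0.0833333 → 9 → j, 0.95983/0.0416667 → 23 → x; chars jx.
Extended square (30″×15″, digits 0–9): 0.02121/0.00833333 → 2, 0.00150/0.00416667 → 0; chars 20.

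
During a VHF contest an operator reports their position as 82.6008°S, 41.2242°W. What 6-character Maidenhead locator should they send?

Add 180° to longitude and 90° to latitude: 138.7758, 7.3992.
Field: lon ⌊138.7758/20⌋ = 6 → G; lat ⌊7.3992/10⌋ = 0 → A.
Square: lon ⌊18.7758/2⌋ = 9; lat ⌊7.3992/1⌋ = 7.
Subsquare: lon ⌊0.7758/0.0833333⌋ = 9 → j; lat ⌊0.3992/0.0416667⌋ = 9 → j.

GA97jj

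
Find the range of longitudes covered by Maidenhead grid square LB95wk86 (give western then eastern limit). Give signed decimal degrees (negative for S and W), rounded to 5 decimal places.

59.90000, 59.90833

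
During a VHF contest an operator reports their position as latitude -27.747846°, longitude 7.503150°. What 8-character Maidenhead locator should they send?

Shift to the Maidenhead origin (180°W, 90°S): lon 187.50315, lat 62.25215.
Field (20°×10°, letters A–R): lon ⌊187.50315/20⌋ = 9 → J; lat ⌊62.25215/10⌋ = 6 → G.
Square (2°×1°, digits 0–9): lon ⌊7.50315/2⌋ = 3; lat ⌊2.25215/1⌋ = 2.
Subsquare (5′×2.5′, letters a–x): lon ⌊1.50315/0.0833333⌋ = 18 → s; lat ⌊0.25215/0.0416667⌋ = 6 → g.
Extended square (30″×15″, digits 0–9): lon ⌊0.00315/0.00833333⌋ = 0; lat ⌊0.00215/0.00416667⌋ = 0.

JG32sg00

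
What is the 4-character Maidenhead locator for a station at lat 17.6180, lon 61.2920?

Shift to the Maidenhead origin (180°W, 90°S): lon 241.29, lat 107.62.
Field (20°×10°, letters A–R): 241.29/20 → 12 → M, 107.62/10 → 10 → K; chars MK.
Square (2°×1°, digits 0–9): 1.29/2 → 0, 7.62/1 → 7; chars 07.

MK07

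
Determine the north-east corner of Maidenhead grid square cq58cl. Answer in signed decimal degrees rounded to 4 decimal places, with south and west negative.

78.5000, -129.7500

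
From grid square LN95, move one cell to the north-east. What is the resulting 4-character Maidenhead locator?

MN06

Longitude square 9; +1 → 10, wraps to 0, carry into field.
Longitude field L = 11; +1 → 12 = M.
Latitude square 5; +1 → 6.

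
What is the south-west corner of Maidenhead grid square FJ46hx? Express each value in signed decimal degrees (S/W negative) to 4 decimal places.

6.9583, -71.4167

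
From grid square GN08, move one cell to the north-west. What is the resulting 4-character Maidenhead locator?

FN99

Longitude square 0; −1 → -1, wraps to 9, carry into field.
Longitude field G = 6; −1 → 5 = F.
Latitude square 8; +1 → 9.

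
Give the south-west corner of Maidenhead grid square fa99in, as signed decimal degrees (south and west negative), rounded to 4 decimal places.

Field F=5, A=0: +5·20° lon, +0·10° lat → SW at lon -80°, lat -90°.
Square 9, 9: +9·2° lon, +9·1° lat → SW at lon -62°, lat -81°.
Subsquare i=8, n=13: +8·0.0833333° lon, +13·0.0416667° lat → SW at lon -61.3333°, lat -80.4583°.
latitude -80.4583, longitude -61.3333.

-80.4583, -61.3333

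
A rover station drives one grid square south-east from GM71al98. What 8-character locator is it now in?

Longitude extended square 9; +1 → 10, wraps to 0, carry into subsquare.
Longitude subsquare a = 0; +1 → 1 = b.
Latitude extended square 8; −1 → 7.

GM71bl07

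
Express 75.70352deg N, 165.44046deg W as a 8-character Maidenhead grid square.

AQ75gq78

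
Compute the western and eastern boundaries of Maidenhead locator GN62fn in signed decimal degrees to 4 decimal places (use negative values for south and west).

Field G=6, N=13: +6·20° lon, +13·10° lat → SW at lon -60°, lat 40°.
Square 6, 2: +6·2° lon, +2·1° lat → SW at lon -48°, lat 42°.
Subsquare f=5, n=13: +5·0.0833333° lon, +13·0.0416667° lat → SW at lon -47.5833°, lat 42.5417°.
Cell spans 0.0833333° lon × 0.0416667° lat.
west -47.5833, east -47.5000.

-47.5833, -47.5000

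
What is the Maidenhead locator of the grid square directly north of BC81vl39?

Latitude extended square 9; +1 → 10, wraps to 0, carry into subsquare.
Latitude subsquare l = 11; +1 → 12 = m.
The longitude characters are unchanged.

BC81vm30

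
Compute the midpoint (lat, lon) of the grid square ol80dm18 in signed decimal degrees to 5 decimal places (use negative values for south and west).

20.53542, 116.26250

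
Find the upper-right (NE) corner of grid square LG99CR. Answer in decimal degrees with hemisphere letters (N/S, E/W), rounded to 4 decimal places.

Field L=11, G=6: +11·20° lon, +6·10° lat → SW at lon 40°, lat -30°.
Square 9, 9: +9·2° lon, +9·1° lat → SW at lon 58°, lat -21°.
Subsquare c=2, r=17: +2·0.0833333° lon, +17·0.0416667° lat → SW at lon 58.1667°, lat -20.2917°.
Cell spans 0.0833333° lon × 0.0416667° lat. NE corner is SW corner plus one full cell.
latitude 20.2500° S, longitude 58.2500° E.

20.2500° S, 58.2500° E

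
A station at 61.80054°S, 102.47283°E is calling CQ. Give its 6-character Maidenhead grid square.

OC18fe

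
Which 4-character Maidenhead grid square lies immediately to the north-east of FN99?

Longitude square 9; +1 → 10, wraps to 0, carry into field.
Longitude field F = 5; +1 → 6 = G.
Latitude square 9; +1 → 10, wraps to 0, carry into field.
Latitude field N = 13; +1 → 14 = O.

GO00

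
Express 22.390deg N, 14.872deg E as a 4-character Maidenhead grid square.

JL72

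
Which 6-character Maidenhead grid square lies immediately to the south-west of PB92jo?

Longitude subsquare j = 9; −1 → 8 = i.
Latitude subsquare o = 14; −1 → 13 = n.

PB92in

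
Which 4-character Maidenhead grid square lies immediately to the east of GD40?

Longitude square 4; +1 → 5.
The latitude characters are unchanged.

GD50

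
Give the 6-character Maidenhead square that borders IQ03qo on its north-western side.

IQ03pp

Longitude subsquare q = 16; −1 → 15 = p.
Latitude subsquare o = 14; +1 → 15 = p.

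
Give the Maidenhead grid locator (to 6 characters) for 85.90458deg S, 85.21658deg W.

Shift to the Maidenhead origin (180°W, 90°S): lon 94.7834, lat 4.0954.
Field (20°×10°, letters A–R): lon ⌊94.7834/20⌋ = 4 → E; lat ⌊4.0954/10⌋ = 0 → A.
Square (2°×1°, digits 0–9): lon ⌊14.7834/2⌋ = 7; lat ⌊4.0954/1⌋ = 4.
Subsquare (5′×2.5′, letters a–x): lon ⌊0.7834/0.0833333⌋ = 9 → j; lat ⌊0.0954/0.0416667⌋ = 2 → c.

EA74jc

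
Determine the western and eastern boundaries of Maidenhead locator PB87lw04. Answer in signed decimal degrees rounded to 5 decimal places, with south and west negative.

136.91667, 136.92500

Field P=15, B=1: +15·20° lon, +1·10° lat → SW at lon 120°, lat -80°.
Square 8, 7: +8·2° lon, +7·1° lat → SW at lon 136°, lat -73°.
Subsquare l=11, w=22: +11·0.0833333° lon, +22·0.0416667° lat → SW at lon 136.917°, lat -72.0833°.
Extended square 0, 4: +0·0.00833333° lon, +4·0.00416667° lat → SW at lon 136.917°, lat -72.0667°.
Cell spans 0.00833333° lon × 0.00416667° lat.
west 136.91667, east 136.92500.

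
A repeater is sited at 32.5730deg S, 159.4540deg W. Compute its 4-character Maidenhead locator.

Shift to the Maidenhead origin (180°W, 90°S): lon 20.55, lat 57.43.
Field: lon ⌊20.55/20⌋ = 1 → B; lat ⌊57.43/10⌋ = 5 → F.
Square: lon ⌊0.55/2⌋ = 0; lat ⌊7.43/1⌋ = 7.

BF07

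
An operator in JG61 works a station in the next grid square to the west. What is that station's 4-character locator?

Longitude square 6; −1 → 5.
The latitude characters are unchanged.

JG51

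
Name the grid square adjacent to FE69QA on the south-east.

Longitude subsquare q = 16; +1 → 17 = r.
Latitude subsquare a = 0; −1 → -1, wraps to 23 = x, carry into square.
Latitude square 9; −1 → 8.

FE68rx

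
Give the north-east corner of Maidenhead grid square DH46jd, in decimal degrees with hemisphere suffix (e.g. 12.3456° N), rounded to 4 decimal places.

Field D=3, H=7: +3·20° lon, +7·10° lat → SW at lon -120°, lat -20°.
Square 4, 6: +4·2° lon, +6·1° lat → SW at lon -112°, lat -14°.
Subsquare j=9, d=3: +9·0.0833333° lon, +3·0.0416667° lat → SW at lon -111.25°, lat -13.875°.
Cell spans 0.0833333° lon × 0.0416667° lat. NE corner is SW corner plus one full cell.
latitude 13.8333° S, longitude 111.1667° W.

13.8333° S, 111.1667° W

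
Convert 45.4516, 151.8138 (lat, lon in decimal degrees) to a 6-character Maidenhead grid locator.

Offset from 180°W / 90°S: lon 331.8138°, lat 135.4516°.
Field (20°×10°, letters A–R): 331.8138/20 → 16 → Q, 135.4516/10 → 13 → N; chars QN.
Square (2°×1°, digits 0–9): 11.8138/2 → 5, 5.4516/1 → 5; chars 55.
Subsquare (5′×2.5′, letters a–x): 1.8138/0.0833333 → 21 → v, 0.4516/0.0416667 → 10 → k; chars vk.

QN55vk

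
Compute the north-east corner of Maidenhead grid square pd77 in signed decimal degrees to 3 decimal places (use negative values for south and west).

-52.000, 136.000

Field P=15, D=3: +15·20° lon, +3·10° lat → SW at lon 120°, lat -60°.
Square 7, 7: +7·2° lon, +7·1° lat → SW at lon 134°, lat -53°.
Cell spans 2° lon × 1° lat. NE corner is SW corner plus one full cell.
latitude -52.000, longitude 136.000.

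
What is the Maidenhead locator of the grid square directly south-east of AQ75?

AQ84

Longitude square 7; +1 → 8.
Latitude square 5; −1 → 4.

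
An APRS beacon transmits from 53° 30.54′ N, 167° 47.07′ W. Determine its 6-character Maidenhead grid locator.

AO63cm

Shift to the Maidenhead origin (180°W, 90°S): lon 12.2155, lat 143.5090.
Field (20°×10°, letters A–R): 12.2155/20 → 0 → A, 143.5090/10 → 14 → O; chars AO.
Square (2°×1°, digits 0–9): 12.2155/2 → 6, 3.5090/1 → 3; chars 63.
Subsquare (5′×2.5′, letters a–x): 0.2155/0.0833333 → 2 → c, 0.5090/0.0416667 → 12 → m; chars cm.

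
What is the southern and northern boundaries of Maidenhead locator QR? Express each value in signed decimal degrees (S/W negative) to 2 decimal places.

Field Q=16, R=17: +16·20° lon, +17·10° lat → SW at lon 140°, lat 80°.
Cell spans 20° lon × 10° lat.
south 80.00, north 90.00.

80.00, 90.00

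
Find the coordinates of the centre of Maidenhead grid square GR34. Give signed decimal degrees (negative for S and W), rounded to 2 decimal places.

84.50, -53.00

Field G=6, R=17: +6·20° lon, +17·10° lat → SW at lon -60°, lat 80°.
Square 3, 4: +3·2° lon, +4·1° lat → SW at lon -54°, lat 84°.
Cell spans 2° lon × 1° lat. Centre is SW corner plus half of each.
latitude 84.50, longitude -53.00.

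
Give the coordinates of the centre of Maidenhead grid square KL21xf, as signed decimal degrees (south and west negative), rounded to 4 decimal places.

21.2292, 25.9583

Field K=10, L=11: +10·20° lon, +11·10° lat → SW at lon 20°, lat 20°.
Square 2, 1: +2·2° lon, +1·1° lat → SW at lon 24°, lat 21°.
Subsquare x=23, f=5: +23·0.0833333° lon, +5·0.0416667° lat → SW at lon 25.9167°, lat 21.2083°.
Cell spans 0.0833333° lon × 0.0416667° lat. Centre is SW corner plus half of each.
latitude 21.2292, longitude 25.9583.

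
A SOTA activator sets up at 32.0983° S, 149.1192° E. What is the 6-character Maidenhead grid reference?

QF47nv

Add 180° to longitude and 90° to latitude: 329.1192, 57.9017.
Field: 329.1192/20 → 16 → Q, 57.9017/10 → 5 → F; chars QF.
Square: 9.1192/2 → 4, 7.9017/1 → 7; chars 47.
Subsquare: 1.1192/0.0833333 → 13 → n, 0.9017/0.0416667 → 21 → v; chars nv.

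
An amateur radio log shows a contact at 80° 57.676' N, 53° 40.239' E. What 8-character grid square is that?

LR60ux00

Shift to the Maidenhead origin (180°W, 90°S): lon 233.67065, lat 170.96127.
Field (20°×10°, letters A–R): 233.67065/20 → 11 → L, 170.96127/10 → 17 → R; chars LR.
Square (2°×1°, digits 0–9): 13.67065/2 → 6, 0.96127/1 → 0; chars 60.
Subsquare (5′×2.5′, letters a–x): 1.67065/0.0833333 → 20 → u, 0.96127/0.0416667 → 23 → x; chars ux.
Extended square (30″×15″, digits 0–9): 0.00398/0.00833333 → 0, 0.00293/0.00416667 → 0; chars 00.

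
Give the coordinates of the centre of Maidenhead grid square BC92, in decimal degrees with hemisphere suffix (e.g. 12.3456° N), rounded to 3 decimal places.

Field B=1, C=2: +1·20° lon, +2·10° lat → SW at lon -160°, lat -70°.
Square 9, 2: +9·2° lon, +2·1° lat → SW at lon -142°, lat -68°.
Cell spans 2° lon × 1° lat. Centre is SW corner plus half of each.
latitude 67.500° S, longitude 141.000° W.

67.500° S, 141.000° W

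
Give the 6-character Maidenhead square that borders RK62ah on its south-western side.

RK52xg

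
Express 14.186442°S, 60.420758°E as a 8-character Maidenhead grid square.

MH05ft05

Add 180° to longitude and 90° to latitude: 240.42076, 75.81356.
Field: lon ⌊240.42076/20⌋ = 12 → M; lat ⌊75.81356/10⌋ = 7 → H.
Square: lon ⌊0.42076/2⌋ = 0; lat ⌊5.81356/1⌋ = 5.
Subsquare: lon ⌊0.42076/0.0833333⌋ = 5 → f; lat ⌊0.81356/0.0416667⌋ = 19 → t.
Extended square: lon ⌊0.00409/0.00833333⌋ = 0; lat ⌊0.02189/0.00416667⌋ = 5.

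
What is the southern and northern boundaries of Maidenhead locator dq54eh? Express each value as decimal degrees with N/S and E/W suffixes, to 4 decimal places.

Field D=3, Q=16: +3·20° lon, +16·10° lat → SW at lon -120°, lat 70°.
Square 5, 4: +5·2° lon, +4·1° lat → SW at lon -110°, lat 74°.
Subsquare e=4, h=7: +4·0.0833333° lon, +7·0.0416667° lat → SW at lon -109.667°, lat 74.2917°.
Cell spans 0.0833333° lon × 0.0416667° lat.
south 74.2917° N, north 74.3333° N.

74.2917° N, 74.3333° N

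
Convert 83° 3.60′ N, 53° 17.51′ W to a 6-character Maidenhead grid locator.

Shift to the Maidenhead origin (180°W, 90°S): lon 126.7082, lat 173.0600.
Field: lon ⌊126.7082/20⌋ = 6 → G; lat ⌊173.0600/10⌋ = 17 → R.
Square: lon ⌊6.7082/2⌋ = 3; lat ⌊3.0600/1⌋ = 3.
Subsquare: lon ⌊0.7082/0.0833333⌋ = 8 → i; lat ⌊0.0600/0.0416667⌋ = 1 → b.

GR33ib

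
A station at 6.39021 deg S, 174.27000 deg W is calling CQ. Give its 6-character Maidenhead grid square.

AI23uo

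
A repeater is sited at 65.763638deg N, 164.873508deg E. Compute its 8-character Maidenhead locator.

Offset from 180°W / 90°S: lon 344.87351°, lat 155.76364°.
Field: 344.87351/20 → 17 → R, 155.76364/10 → 15 → P; chars RP.
Square: 4.87351/2 → 2, 5.76364/1 → 5; chars 25.
Subsquare: 0.87351/0.0833333 → 10 → k, 0.76364/0.0416667 → 18 → s; chars ks.
Extended square: 0.04017/0.00833333 → 4, 0.01364/0.00416667 → 3; chars 43.

RP25ks43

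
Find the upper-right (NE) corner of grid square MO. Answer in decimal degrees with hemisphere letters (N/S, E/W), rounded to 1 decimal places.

Field M=12, O=14: +12·20° lon, +14·10° lat → SW at lon 60°, lat 50°.
Cell spans 20° lon × 10° lat. NE corner is SW corner plus one full cell.
latitude 60.0° N, longitude 80.0° E.

60.0° N, 80.0° E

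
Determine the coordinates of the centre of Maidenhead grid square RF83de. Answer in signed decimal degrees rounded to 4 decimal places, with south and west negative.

Field R=17, F=5: +17·20° lon, +5·10° lat → SW at lon 160°, lat -40°.
Square 8, 3: +8·2° lon, +3·1° lat → SW at lon 176°, lat -37°.
Subsquare d=3, e=4: +3·0.0833333° lon, +4·0.0416667° lat → SW at lon 176.25°, lat -36.8333°.
Cell spans 0.0833333° lon × 0.0416667° lat. Centre is SW corner plus half of each.
latitude -36.8125, longitude 176.2917.

-36.8125, 176.2917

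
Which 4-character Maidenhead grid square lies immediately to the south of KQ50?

KP59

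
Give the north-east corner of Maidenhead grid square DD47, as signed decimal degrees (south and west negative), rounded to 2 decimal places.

-52.00, -110.00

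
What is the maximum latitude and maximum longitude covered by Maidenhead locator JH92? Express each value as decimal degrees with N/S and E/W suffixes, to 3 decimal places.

Field J=9, H=7: +9·20° lon, +7·10° lat → SW at lon 0°, lat -20°.
Square 9, 2: +9·2° lon, +2·1° lat → SW at lon 18°, lat -18°.
Cell spans 2° lon × 1° lat. NE corner is SW corner plus one full cell.
latitude 17.000° S, longitude 20.000° E.

17.000° S, 20.000° E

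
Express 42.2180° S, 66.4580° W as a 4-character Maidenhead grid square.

FE67

Shift to the Maidenhead origin (180°W, 90°S): lon 113.54, lat 47.78.
Field (20°×10°, letters A–R): lon ⌊113.54/20⌋ = 5 → F; lat ⌊47.78/10⌋ = 4 → E.
Square (2°×1°, digits 0–9): lon ⌊13.54/2⌋ = 6; lat ⌊7.78/1⌋ = 7.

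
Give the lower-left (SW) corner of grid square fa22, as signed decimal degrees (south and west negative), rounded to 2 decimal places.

Field F=5, A=0: +5·20° lon, +0·10° lat → SW at lon -80°, lat -90°.
Square 2, 2: +2·2° lon, +2·1° lat → SW at lon -76°, lat -88°.
latitude -88.00, longitude -76.00.

-88.00, -76.00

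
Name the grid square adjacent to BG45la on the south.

BG44lx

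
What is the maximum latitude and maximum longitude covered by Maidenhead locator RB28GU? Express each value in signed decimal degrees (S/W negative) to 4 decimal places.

-71.1250, 164.5833

Field R=17, B=1: +17·20° lon, +1·10° lat → SW at lon 160°, lat -80°.
Square 2, 8: +2·2° lon, +8·1° lat → SW at lon 164°, lat -72°.
Subsquare g=6, u=20: +6·0.0833333° lon, +20·0.0416667° lat → SW at lon 164.5°, lat -71.1667°.
Cell spans 0.0833333° lon × 0.0416667° lat. NE corner is SW corner plus one full cell.
latitude -71.1250, longitude 164.5833.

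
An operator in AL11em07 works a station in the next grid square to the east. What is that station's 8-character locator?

AL11em17

Longitude extended square 0; +1 → 1.
The latitude characters are unchanged.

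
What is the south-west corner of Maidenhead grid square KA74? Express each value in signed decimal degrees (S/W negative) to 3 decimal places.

-86.000, 34.000

Field K=10, A=0: +10·20° lon, +0·10° lat → SW at lon 20°, lat -90°.
Square 7, 4: +7·2° lon, +4·1° lat → SW at lon 34°, lat -86°.
latitude -86.000, longitude 34.000.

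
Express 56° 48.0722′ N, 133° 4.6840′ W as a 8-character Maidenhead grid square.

CO36lt02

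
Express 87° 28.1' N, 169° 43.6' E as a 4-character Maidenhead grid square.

Shift to the Maidenhead origin (180°W, 90°S): lon 349.73, lat 177.47.
Field (20°×10°, letters A–R): lon ⌊349.73/20⌋ = 17 → R; lat ⌊177.47/10⌋ = 17 → R.
Square (2°×1°, digits 0–9): lon ⌊9.73/2⌋ = 4; lat ⌊7.47/1⌋ = 7.

RR47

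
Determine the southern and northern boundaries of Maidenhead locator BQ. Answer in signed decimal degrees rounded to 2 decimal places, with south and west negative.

Field B=1, Q=16: +1·20° lon, +16·10° lat → SW at lon -160°, lat 70°.
Cell spans 20° lon × 10° lat.
south 70.00, north 80.00.

70.00, 80.00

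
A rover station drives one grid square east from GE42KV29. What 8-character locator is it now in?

GE42kv39

Longitude extended square 2; +1 → 3.
The latitude characters are unchanged.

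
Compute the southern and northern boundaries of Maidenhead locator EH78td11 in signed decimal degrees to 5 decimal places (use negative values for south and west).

-11.87083, -11.86667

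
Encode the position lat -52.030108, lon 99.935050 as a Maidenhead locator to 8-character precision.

ND97xx22

Shift to the Maidenhead origin (180°W, 90°S): lon 279.93505, lat 37.96989.
Field (20°×10°, letters A–R): 279.93505/20 → 13 → N, 37.96989/10 → 3 → D; chars ND.
Square (2°×1°, digits 0–9): 19.93505/2 → 9, 7.96989/1 → 7; chars 97.
Subsquare (5′×2.5′, letters a–x): 1.93505/0.0833333 → 23 → x, 0.96989/0.0416667 → 23 → x; chars xx.
Extended square (30″×15″, digits 0–9): 0.01838/0.00833333 → 2, 0.01156/0.00416667 → 2; chars 22.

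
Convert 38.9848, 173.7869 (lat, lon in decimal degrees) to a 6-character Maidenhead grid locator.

Shift to the Maidenhead origin (180°W, 90°S): lon 353.7869, lat 128.9848.
Field: lon ⌊353.7869/20⌋ = 17 → R; lat ⌊128.9848/10⌋ = 12 → M.
Square: lon ⌊13.7869/2⌋ = 6; lat ⌊8.9848/1⌋ = 8.
Subsquare: lon ⌊1.7869/0.0833333⌋ = 21 → v; lat ⌊0.9848/0.0416667⌋ = 23 → x.

RM68vx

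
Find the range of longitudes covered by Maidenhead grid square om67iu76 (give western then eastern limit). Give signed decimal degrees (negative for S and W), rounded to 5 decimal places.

112.72500, 112.73333

Field O=14, M=12: +14·20° lon, +12·10° lat → SW at lon 100°, lat 30°.
Square 6, 7: +6·2° lon, +7·1° lat → SW at lon 112°, lat 37°.
Subsquare i=8, u=20: +8·0.0833333° lon, +20·0.0416667° lat → SW at lon 112.667°, lat 37.8333°.
Extended square 7, 6: +7·0.00833333° lon, +6·0.00416667° lat → SW at lon 112.725°, lat 37.8583°.
Cell spans 0.00833333° lon × 0.00416667° lat.
west 112.72500, east 112.73333.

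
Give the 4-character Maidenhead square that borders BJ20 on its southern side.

BI29

Latitude square 0; −1 → -1, wraps to 9, carry into field.
Latitude field J = 9; −1 → 8 = I.
The longitude characters are unchanged.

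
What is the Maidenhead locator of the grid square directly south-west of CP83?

Longitude square 8; −1 → 7.
Latitude square 3; −1 → 2.

CP72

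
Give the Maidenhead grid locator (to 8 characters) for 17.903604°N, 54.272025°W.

GK27uv76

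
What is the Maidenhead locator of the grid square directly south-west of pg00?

OF99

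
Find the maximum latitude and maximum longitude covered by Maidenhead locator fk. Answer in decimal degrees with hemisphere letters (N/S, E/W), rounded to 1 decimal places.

20.0° N, 60.0° W

Field F=5, K=10: +5·20° lon, +10·10° lat → SW at lon -80°, lat 10°.
Cell spans 20° lon × 10° lat. NE corner is SW corner plus one full cell.
latitude 20.0° N, longitude 60.0° W.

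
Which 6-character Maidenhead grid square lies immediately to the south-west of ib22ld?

Longitude subsquare l = 11; −1 → 10 = k.
Latitude subsquare d = 3; −1 → 2 = c.

IB22kc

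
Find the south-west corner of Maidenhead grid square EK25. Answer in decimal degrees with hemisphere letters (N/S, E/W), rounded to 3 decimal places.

15.000° N, 96.000° W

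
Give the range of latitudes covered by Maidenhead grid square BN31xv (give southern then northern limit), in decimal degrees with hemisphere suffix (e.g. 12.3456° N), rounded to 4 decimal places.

41.8750° N, 41.9167° N

Field B=1, N=13: +1·20° lon, +13·10° lat → SW at lon -160°, lat 40°.
Square 3, 1: +3·2° lon, +1·1° lat → SW at lon -154°, lat 41°.
Subsquare x=23, v=21: +23·0.0833333° lon, +21·0.0416667° lat → SW at lon -152.083°, lat 41.875°.
Cell spans 0.0833333° lon × 0.0416667° lat.
south 41.8750° N, north 41.9167° N.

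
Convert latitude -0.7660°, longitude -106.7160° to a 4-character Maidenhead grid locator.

DI69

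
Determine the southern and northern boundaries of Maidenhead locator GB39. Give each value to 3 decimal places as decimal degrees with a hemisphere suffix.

71.000° S, 70.000° S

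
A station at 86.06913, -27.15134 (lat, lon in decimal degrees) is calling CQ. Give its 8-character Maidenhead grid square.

HR66kb16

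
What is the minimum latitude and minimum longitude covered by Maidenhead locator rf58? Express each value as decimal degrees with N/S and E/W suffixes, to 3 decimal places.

Field R=17, F=5: +17·20° lon, +5·10° lat → SW at lon 160°, lat -40°.
Square 5, 8: +5·2° lon, +8·1° lat → SW at lon 170°, lat -32°.
latitude 32.000° S, longitude 170.000° E.

32.000° S, 170.000° E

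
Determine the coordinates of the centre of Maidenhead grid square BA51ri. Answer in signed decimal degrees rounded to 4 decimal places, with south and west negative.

Field B=1, A=0: +1·20° lon, +0·10° lat → SW at lon -160°, lat -90°.
Square 5, 1: +5·2° lon, +1·1° lat → SW at lon -150°, lat -89°.
Subsquare r=17, i=8: +17·0.0833333° lon, +8·0.0416667° lat → SW at lon -148.583°, lat -88.6667°.
Cell spans 0.0833333° lon × 0.0416667° lat. Centre is SW corner plus half of each.
latitude -88.6458, longitude -148.5417.

-88.6458, -148.5417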